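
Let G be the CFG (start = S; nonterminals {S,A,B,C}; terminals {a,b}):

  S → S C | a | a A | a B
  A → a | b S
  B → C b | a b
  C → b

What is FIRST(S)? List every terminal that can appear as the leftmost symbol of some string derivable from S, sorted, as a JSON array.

Compute FIRST by fixpoint:
iter 1:
  A via A→a: +{a}
  A via A→b S: +{b}
  B via B→a b: +{a}
  C via C→b: +{b}
  S via S→a: +{a}
  S: {a}  A: {a,b}  B: {a}  C: {b}
iter 2:
  B via B→C b: +{b}
  S: {a}  A: {a,b}  B: {a,b}  C: {b}
iter 3: (stable)
  S: {a}  A: {a,b}  B: {a,b}  C: {b}

FIRST(S) = ["a"]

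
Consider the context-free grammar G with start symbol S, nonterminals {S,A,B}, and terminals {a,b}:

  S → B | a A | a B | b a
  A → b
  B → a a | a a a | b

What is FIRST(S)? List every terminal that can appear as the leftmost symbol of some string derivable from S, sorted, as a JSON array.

Compute FIRST by fixpoint:
iter 1:
  A via A→b: +{b}
  B via B→a a: +{a}
  B via B→b: +{b}
  S via S→B: +{a,b}
  S: {a,b}  A: {b}  B: {a,b}
iter 2: (no change)
  S: {a,b}  A: {b}  B: {a,b}

FIRST(S) = ["a", "b"]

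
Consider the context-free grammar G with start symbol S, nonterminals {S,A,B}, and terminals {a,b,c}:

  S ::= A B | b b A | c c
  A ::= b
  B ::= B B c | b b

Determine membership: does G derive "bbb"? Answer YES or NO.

CNF form of G:
  S -> A B | T0 T0 | T1 X3
  A -> b
  B -> B X2 | T1 T1
  T0 -> c
  T1 -> b
  X2 -> B T0
  X3 -> T1 A

Fill CYK table bottom-up:
  T[0,0] 'b' = {A,T1}  orig:{A}
  T[1,1] 'b' = {A,T1}  orig:{A}
  T[2,2] 'b' = {A,T1}  orig:{A}
  T[0,1] 'bb' = {B,X3}  orig:{B}
  T[1,2] 'bb' = {B,X3}  orig:{B}
  T[0,2] 'bbb' = {S}

S ∈ T[0,2] ⇒ YES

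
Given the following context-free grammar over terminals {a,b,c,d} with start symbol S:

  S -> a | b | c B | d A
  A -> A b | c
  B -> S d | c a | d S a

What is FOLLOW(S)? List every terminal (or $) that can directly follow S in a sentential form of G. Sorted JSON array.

FIRST iteration:
[1]
  A via A→c: +{c}
  B via B→c a: +{c}
  B via B→d S a: +{d}
  S via S→a: +{a}
  S via S→b: +{b}
  S via S→c B: +{c}
  S via S→d A: +{d}
  FIRST[S]={a,b,c,d}  FIRST[A]={c}  FIRST[B]={c,d}
[2]
  B via B→S d: +{a,b}
  FIRST[S]={a,b,c,d}  FIRST[A]={c}  FIRST[B]={a,b,c,d}
[3] — fixpoint
  FIRST[S]={a,b,c,d}  FIRST[A]={c}  FIRST[B]={a,b,c,d}

FOLLOW iteration:
FOLLOW(S) := {$}
iter 1:
  A→A b: FOLLOW(A) ⊇ FIRST(b) = {b}; new: +{b}
  B→S d: FOLLOW(S) ⊇ FIRST(d) = {d}; new: +{d}
  B→d S a: FOLLOW(S) ⊇ FIRST(a) = {a}; new: +{a}
  S→c B: FOLLOW(B) ⊇ FOLLOW(S) ⊇ {$,a,d}; new: +{$,a,d}
  S→d A: FOLLOW(A) ⊇ FOLLOW(S) ⊇ {$,a,d}; new: +{$,a,d}
  FOLLOW(S)={$,a,d}  FOLLOW(A)={$,a,b,d}  FOLLOW(B)={$,a,d}
iter 2: done
  FOLLOW(S)={$,a,d}  FOLLOW(A)={$,a,b,d}  FOLLOW(B)={$,a,d}

FOLLOW(S) = ["$", "a", "d"]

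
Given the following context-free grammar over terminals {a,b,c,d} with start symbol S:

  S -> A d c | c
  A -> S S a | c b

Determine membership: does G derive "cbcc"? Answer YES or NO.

Convert to CNF:
  S -> A X5 | c
  A -> S X4 | T1 T2
  T0 -> a
  T1 -> c
  T2 -> b
  T3 -> d
  X4 -> S T0
  X5 -> T3 T1

CYK table (by increasing span):
  cell(0,0) c: {S,T1}  orig:{S}
  cell(1,1) b: {T2}  orig:{}
  cell(2,2) c: {S,T1}  orig:{S}
  cell(3,3) c: {S,T1}  orig:{S}
  cell(0,1) cb: {A}
  cell(1,2) bc: ∅
  cell(2,3) cc: ∅
  cell(0,2) cbc: ∅
  cell(1,3) bcc: ∅
  cell(0,3) cbcc: ∅

S ∉ T[0,3] ⇒ NO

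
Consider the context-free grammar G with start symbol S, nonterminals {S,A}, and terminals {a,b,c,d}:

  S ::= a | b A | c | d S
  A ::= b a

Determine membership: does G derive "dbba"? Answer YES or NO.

CNF form of G:
  S -> T0 A | T2 S | a | c
  A -> T0 T1
  T0 -> b
  T1 -> a
  T2 -> d

Fill CYK table bottom-up:
  T[0,0] 'd' = {T2}  orig:{}
  T[1,1] 'b' = {T0}  orig:{}
  T[2,2] 'b' = {T0}  orig:{}
  T[3,3] 'a' = {S,T1}  orig:{S}
  T[0,1] 'db' = ∅
  T[1,2] 'bb' = ∅
  T[2,3] 'ba' = {A}
  T[0,2] 'dbb' = ∅
  T[1,3] 'bba' = {S}
  T[0,3] 'dbba' = {S}

S ∈ T[0,3] ⇒ YES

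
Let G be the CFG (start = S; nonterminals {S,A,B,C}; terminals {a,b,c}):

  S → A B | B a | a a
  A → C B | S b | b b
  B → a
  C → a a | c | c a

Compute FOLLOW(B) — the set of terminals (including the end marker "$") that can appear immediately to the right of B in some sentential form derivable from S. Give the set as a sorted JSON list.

FIRST sets, iterate to fixpoint:
[1]
  A via A→b b: +{b}
  B via B→a: +{a}
  C via C→a a: +{a}
  C via C→c: +{c}
  S via S→A B: +{b}
  S via S→B a: +{a}
  FIRST[S]={a,b}  FIRST[A]={b}  FIRST[B]={a}  FIRST[C]={a,c}
[2]
  A via A→C B: +{a,c}
  S via S→A B: +{c}
  FIRST[S]={a,b,c}  FIRST[A]={a,b,c}  FIRST[B]={a}  FIRST[C]={a,c}
[3] (no change)
  FIRST[S]={a,b,c}  FIRST[A]={a,b,c}  FIRST[B]={a}  FIRST[C]={a,c}

Compute FOLLOW by fixpoint:
FOLLOW(S) := {$}
round 1:
  A→C B: FOLLOW(C) ⊇ FIRST(B) = {a}; new: +{a}
  A→S b: FOLLOW(S) ⊇ FIRST(b) = {b}; new: +{b}
  S→A B: FOLLOW(A) ⊇ FIRST(B) = {a}; new: +{a}
  S→A B: FOLLOW(B) ⊇ FOLLOW(S) ⊇ {$,b}; new: +{$,b}
  S→B a: FOLLOW(B) ⊇ FIRST(a) = {a}; new: +{a}
  FOLLOW[S]={$,b}  FOLLOW[A]={a}  FOLLOW[B]={$,a,b}  FOLLOW[C]={a}
round 2: (no change)
  FOLLOW[S]={$,b}  FOLLOW[A]={a}  FOLLOW[B]={$,a,b}  FOLLOW[C]={a}

FOLLOW(B) = ["$", "a", "b"]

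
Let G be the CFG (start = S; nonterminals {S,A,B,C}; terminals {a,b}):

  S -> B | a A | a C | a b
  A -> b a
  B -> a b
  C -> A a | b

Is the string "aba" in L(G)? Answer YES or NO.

CNF form of G:
  S -> T1 A | T1 C | T1 T0
  A -> T0 T1
  B -> T1 T0
  C -> A T1 | b
  T0 -> b
  T1 -> a

Fill CYK table bottom-up:
  [0..0]={T1}  "a"  orig:{}
  [1..1]={C,T0}  "b"  orig:{C}
  [2..2]={T1}  "a"  orig:{}
  [0..1]={B,S}  "ab"
  [1..2]={A}  "ba"
  [0..2]={S}  "aba"

S ∈ T[0,2] ⇒ YES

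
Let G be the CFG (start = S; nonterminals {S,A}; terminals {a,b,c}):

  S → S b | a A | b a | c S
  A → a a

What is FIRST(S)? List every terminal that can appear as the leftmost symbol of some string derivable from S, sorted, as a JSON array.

Compute FIRST by fixpoint:
iter 1:
  A via A→a a: +{a}
  S via S→a A: +{a}
  S via S→b a: +{b}
  S via S→c S: +{c}
  FIRST[S]={a,b,c}  FIRST[A]={a}
iter 2: (no change)
  FIRST[S]={a,b,c}  FIRST[A]={a}

FIRST(S) = ["a", "b", "c"]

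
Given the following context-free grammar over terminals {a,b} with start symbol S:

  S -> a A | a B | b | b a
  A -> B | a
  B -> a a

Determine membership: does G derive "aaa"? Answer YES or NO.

CNF form of G:
  S -> T0 A | T0 B | T1 T0 | b
  A -> T0 T0 | a
  B -> T0 T0
  T0 -> a
  T1 -> b

CYK fill:
  T[0,0] 'a' = {A,T0}  orig:{A}
  T[1,1] 'a' = {A,T0}  orig:{A}
  T[2,2] 'a' = {A,T0}  orig:{A}
  T[0,1] 'aa' = {A,B,S}
  T[1,2] 'aa' = {A,B,S}
  T[0,2] 'aaa' = {S}

S ∈ T[0,2] ⇒ YES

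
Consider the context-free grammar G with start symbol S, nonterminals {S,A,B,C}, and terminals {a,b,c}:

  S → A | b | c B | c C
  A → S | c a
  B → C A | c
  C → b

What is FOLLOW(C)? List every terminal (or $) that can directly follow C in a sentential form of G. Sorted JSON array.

FIRST sets, iterate to fixpoint:
iter 1:
  A via A→c a: +{c}
  B via B→c: +{c}
  C via C→b: +{b}
  S via S→A: +{c}
  S via S→b: +{b}
  FIRST[S]={b,c}  FIRST[A]={c}  FIRST[B]={c}  FIRST[C]={b}
iter 2:
  A via A→S: +{b}
  B via B→C A: +{b}
  FIRST[S]={b,c}  FIRST[A]={b,c}  FIRST[B]={b,c}  FIRST[C]={b}
iter 3: (no change)
  FIRST[S]={b,c}  FIRST[A]={b,c}  FIRST[B]={b,c}  FIRST[C]={b}

FOLLOW iteration:
FOLLOW(S) := {$}
[1]
  B→C A: FOLLOW(C) ⊇ FIRST(A) = {b,c}; new: +{b,c}
  S→A: FOLLOW(A) ⊇ FOLLOW(S) ⊇ {$}; new: +{$}
  S→c B: FOLLOW(B) ⊇ FOLLOW(S) ⊇ {$}; new: +{$}
  S→c C: FOLLOW(C) ⊇ FOLLOW(S) ⊇ {$}; new: +{$}
  FOLLOW(S)={$}  FOLLOW(A)={$}  FOLLOW(B)={$}  FOLLOW(C)={$,b,c}
[2] done
  FOLLOW(S)={$}  FOLLOW(A)={$}  FOLLOW(B)={$}  FOLLOW(C)={$,b,c}

FOLLOW(C) = ["$", "b", "c"]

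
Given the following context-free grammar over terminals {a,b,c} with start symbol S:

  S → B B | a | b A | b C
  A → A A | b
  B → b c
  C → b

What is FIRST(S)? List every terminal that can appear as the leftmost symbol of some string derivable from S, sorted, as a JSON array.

FIRST iteration:
[1]
  A via A→b: +{b}
  B via B→b c: +{b}
  C via C→b: +{b}
  S via S→B B: +{b}
  S via S→a: +{a}
  FIRST(S)={a,b}  FIRST(A)={b}  FIRST(B)={b}  FIRST(C)={b}
[2] (stable)
  FIRST(S)={a,b}  FIRST(A)={b}  FIRST(B)={b}  FIRST(C)={b}

FIRST(S) = ["a", "b"]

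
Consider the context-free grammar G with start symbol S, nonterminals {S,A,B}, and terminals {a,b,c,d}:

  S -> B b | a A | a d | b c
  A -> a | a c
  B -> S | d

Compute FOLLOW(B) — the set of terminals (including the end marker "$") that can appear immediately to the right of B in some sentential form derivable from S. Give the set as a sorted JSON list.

Compute FIRST by fixpoint:
pass 1:
  A via A→a: +{a}
  B via B→d: +{d}
  S via S→B b: +{d}
  S via S→a A: +{a}
  S via S→b c: +{b}
  FIRST[S]={a,b,d}  FIRST[A]={a}  FIRST[B]={d}
pass 2:
  B via B→S: +{a,b}
  FIRST[S]={a,b,d}  FIRST[A]={a}  FIRST[B]={a,b,d}
pass 3: (no change)
  FIRST[S]={a,b,d}  FIRST[A]={a}  FIRST[B]={a,b,d}

FOLLOW sets:
seed FOLLOW(S) with $
iter 1:
  S→B b: FOLLOW(B) ⊇ FIRST(b) = {b}; new: +{b}
  S→a A: FOLLOW(A) ⊇ FOLLOW(S) ⊇ {$}; new: +{$}
  S: {$}  A: {$}  B: {b}
iter 2:
  B→S: FOLLOW(S) ⊇ FOLLOW(B) ⊇ {b}; new: +{b}
  S→a A: FOLLOW(A) ⊇ FOLLOW(S) ⊇ {$,b}; new: +{b}
  S: {$,b}  A: {$,b}  B: {b}
iter 3: (no change)
  S: {$,b}  A: {$,b}  B: {b}

FOLLOW(B) = ["b"]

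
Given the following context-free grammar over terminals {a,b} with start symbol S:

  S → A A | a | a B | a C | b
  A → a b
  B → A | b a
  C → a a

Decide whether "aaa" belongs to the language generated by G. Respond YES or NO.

CNF form of G:
  S -> A A | T0 B | T0 C | a | b
  A -> T0 T1
  B -> T0 T1 | T1 T0
  C -> T0 T0
  T0 -> a
  T1 -> b

Fill CYK table bottom-up:
  [0..0]={S,T0}  "a"  orig:{S}
  [1..1]={S,T0}  "a"  orig:{S}
  [2..2]={S,T0}  "a"  orig:{S}
  [0..1]={C}  "aa"
  [1..2]={C}  "aa"
  [0..2]={S}  "aaa"

S ∈ T[0,2] ⇒ YES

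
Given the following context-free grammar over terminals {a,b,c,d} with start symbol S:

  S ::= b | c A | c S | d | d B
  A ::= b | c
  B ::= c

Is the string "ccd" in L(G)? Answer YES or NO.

Convert to CNF:
  S -> T0 A | T0 S | T1 B | b | d
  A -> b | c
  B -> c
  T0 -> c
  T1 -> d

CYK table (by increasing span):
  T[0,0] 'c' = {A,B,T0}  orig:{A,B}
  T[1,1] 'c' = {A,B,T0}  orig:{A,B}
  T[2,2] 'd' = {S,T1}  orig:{S}
  T[0,1] 'cc' = {S}
  T[1,2] 'cd' = {S}
  T[0,2] 'ccd' = {S}

S ∈ T[0,2] ⇒ YES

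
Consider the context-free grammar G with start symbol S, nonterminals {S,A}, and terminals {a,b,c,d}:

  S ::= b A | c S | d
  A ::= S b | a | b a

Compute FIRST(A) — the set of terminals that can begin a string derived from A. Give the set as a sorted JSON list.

FIRST iteration:
[1]
  A via A→a: +{a}
  A via A→b a: +{b}
  S via S→b A: +{b}
  S via S→c S: +{c}
  S via S→d: +{d}
  S: {b,c,d}  A: {a,b}
[2]
  A via A→S b: +{c,d}
  S: {b,c,d}  A: {a,b,c,d}
[3] (no change)
  S: {b,c,d}  A: {a,b,c,d}

FIRST(A) = ["a", "b", "c", "d"]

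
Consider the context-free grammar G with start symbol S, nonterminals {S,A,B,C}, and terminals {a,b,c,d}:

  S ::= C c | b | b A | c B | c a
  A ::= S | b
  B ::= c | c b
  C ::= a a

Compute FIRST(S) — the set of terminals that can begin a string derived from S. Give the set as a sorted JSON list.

FIRST sets, iterate to fixpoint:
[1]
  A via A→b: +{b}
  B via B→c: +{c}
  C via C→a a: +{a}
  S via S→C c: +{a}
  S via S→b: +{b}
  S via S→c B: +{c}
  FIRST[S]={a,b,c}  FIRST[A]={b}  FIRST[B]={c}  FIRST[C]={a}
[2]
  A via A→S: +{a,c}
  FIRST[S]={a,b,c}  FIRST[A]={a,b,c}  FIRST[B]={c}  FIRST[C]={a}
[3] — fixpoint
  FIRST[S]={a,b,c}  FIRST[A]={a,b,c}  FIRST[B]={c}  FIRST[C]={a}

FIRST(S) = ["a", "b", "c"]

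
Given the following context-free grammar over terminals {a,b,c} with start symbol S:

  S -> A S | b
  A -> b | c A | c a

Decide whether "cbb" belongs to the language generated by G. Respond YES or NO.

Convert to CNF:
  S -> A S | b
  A -> T0 A | T0 T1 | b
  T0 -> c
  T1 -> a

CYK table (by increasing span):
  T[0,0] 'c' = {T0}  orig:{}
  T[1,1] 'b' = {A,S}
  T[2,2] 'b' = {A,S}
  T[0,1] 'cb' = {A}
  T[1,2] 'bb' = {S}
  T[0,2] 'cbb' = {S}

S ∈ T[0,2] ⇒ YES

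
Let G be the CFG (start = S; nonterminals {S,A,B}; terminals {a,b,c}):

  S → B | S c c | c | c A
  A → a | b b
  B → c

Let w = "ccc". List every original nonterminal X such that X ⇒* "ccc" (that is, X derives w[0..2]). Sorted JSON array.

Convert to CNF:
  S -> S X2 | T1 A | c
  A -> T0 T0 | a
  B -> c
  T0 -> b
  T1 -> c
  X2 -> T1 T1

Fill CYK table bottom-up — only the sub-triangle for w[0..2]:
  [0..0]={B,S,T1}  "c"  orig:{B,S}
  [1..1]={B,S,T1}  "c"  orig:{B,S}
  [2..2]={B,S,T1}  "c"  orig:{B,S}
  [0..1]={X2}  "cc"  orig:{}
  [1..2]={X2}  "cc"  orig:{}
  [0..2]={S}  "ccc"

Original NTs in T[0,2] deriving "ccc": ["S"]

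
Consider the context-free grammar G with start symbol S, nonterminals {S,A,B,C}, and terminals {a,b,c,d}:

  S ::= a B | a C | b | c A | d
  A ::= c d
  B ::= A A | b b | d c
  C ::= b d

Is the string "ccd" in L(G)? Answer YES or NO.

CNF form of G:
  S -> T0 A | T3 B | T3 C | b | d
  A -> T0 T1
  B -> A A | T1 T0 | T2 T2
  C -> T2 T1
  T0 -> c
  T1 -> d
  T2 -> b
  T3 -> a

CYK fill:
  T[0,0] 'c' = {T0}  orig:{}
  T[1,1] 'c' = {T0}  orig:{}
  T[2,2] 'd' = {S,T1}  orig:{S}
  T[0,1] 'cc' = ∅
  T[1,2] 'cd' = {A}
  T[0,2] 'ccd' = {S}

S ∈ T[0,2] ⇒ YES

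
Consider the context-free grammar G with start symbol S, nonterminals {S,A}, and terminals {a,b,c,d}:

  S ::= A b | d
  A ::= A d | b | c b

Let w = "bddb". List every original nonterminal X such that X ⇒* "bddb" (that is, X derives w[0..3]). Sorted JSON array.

Convert to CNF:
  S -> A T2 | d
  A -> A T0 | T1 T2 | b
  T0 -> d
  T1 -> c
  T2 -> b

CYK table (by increasing span) (cells [i..j] with 0 ≤ i ≤ j ≤ 3 only):
  [0..0]={A,T2}  "b"  orig:{A}
  [1..1]={S,T0}  "d"  orig:{S}
  [2..2]={S,T0}  "d"  orig:{S}
  [3..3]={A,T2}  "b"  orig:{A}
  [0..1]={A}  "bd"
  [1..2]=∅  "dd"
  [2..3]=∅  "db"
  [0..2]={A}  "bdd"
  [1..3]=∅  "ddb"
  [0..3]={S}  "bddb"

Original NTs in T[0,3] deriving "bddb": ["S"]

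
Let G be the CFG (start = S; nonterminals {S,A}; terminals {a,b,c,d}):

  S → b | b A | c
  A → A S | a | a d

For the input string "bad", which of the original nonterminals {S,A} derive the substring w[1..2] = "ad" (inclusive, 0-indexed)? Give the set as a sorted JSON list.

Convert to CNF:
  S -> T2 A | b | c
  A -> A S | T0 T1 | a
  T0 -> a
  T1 -> d
  T2 -> b

CYK fill, restricted to cells inside w[1..2]:
  cell(1,1) a: {A,T0}  orig:{A}
  cell(2,2) d: {T1}  orig:{}
  cell(1,2) ad: {A}

Original NTs in T[1,2] deriving "ad": ["A"]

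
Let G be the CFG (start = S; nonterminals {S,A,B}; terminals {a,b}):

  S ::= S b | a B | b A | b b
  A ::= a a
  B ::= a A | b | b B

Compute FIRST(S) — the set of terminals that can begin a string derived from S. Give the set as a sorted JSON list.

Compute FIRST by fixpoint:
pass 1:
  A via A→a a: +{a}
  B via B→a A: +{a}
  B via B→b: +{b}
  S via S→a B: +{a}
  S via S→b A: +{b}
  FIRST[S]={a,b}  FIRST[A]={a}  FIRST[B]={a,b}
pass 2: (no change)
  FIRST[S]={a,b}  FIRST[A]={a}  FIRST[B]={a,b}

FIRST(S) = ["a", "b"]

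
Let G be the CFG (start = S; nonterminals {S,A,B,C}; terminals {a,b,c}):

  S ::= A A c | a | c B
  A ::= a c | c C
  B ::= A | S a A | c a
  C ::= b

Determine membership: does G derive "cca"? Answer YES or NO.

CNF form of G:
  S -> A X3 | T1 B | a
  A -> T0 T1 | T1 C
  B -> S X2 | T0 T1 | T1 C | T1 T0
  C -> b
  T0 -> a
  T1 -> c
  X2 -> T0 A
  X3 -> A T1

CYK table (by increasing span):
  T[0,0] 'c' = {T1}  orig:{}
  T[1,1] 'c' = {T1}  orig:{}
  T[2,2] 'a' = {S,T0}  orig:{S}
  T[0,1] 'cc' = ∅
  T[1,2] 'ca' = {B}
  T[0,2] 'cca' = {S}

S ∈ T[0,2] ⇒ YES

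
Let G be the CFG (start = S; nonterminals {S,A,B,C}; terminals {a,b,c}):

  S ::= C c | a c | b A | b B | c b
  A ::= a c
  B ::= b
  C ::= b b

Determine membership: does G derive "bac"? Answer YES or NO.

Convert to CNF:
  S -> C T1 | T0 T1 | T1 T2 | T2 A | T2 B
  A -> T0 T1
  B -> b
  C -> T2 T2
  T0 -> a
  T1 -> c
  T2 -> b

CYK fill:
  [0..0]={B,T2}  "b"  orig:{B}
  [1..1]={T0}  "a"  orig:{}
  [2..2]={T1}  "c"  orig:{}
  [0..1]=∅  "ba"
  [1..2]={A,S}  "ac"
  [0..2]={S}  "bac"

S ∈ T[0,2] ⇒ YES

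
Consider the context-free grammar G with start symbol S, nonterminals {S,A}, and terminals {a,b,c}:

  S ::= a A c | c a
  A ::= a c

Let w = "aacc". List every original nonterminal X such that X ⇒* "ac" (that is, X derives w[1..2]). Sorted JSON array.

CNF form of G:
  S -> T0 X2 | T1 T0
  A -> T0 T1
  T0 -> a
  T1 -> c
  X2 -> A T1

CYK fill, restricted to cells inside w[1..2]:
  T[1,1] 'a' = {T0}  orig:{}
  T[2,2] 'c' = {T1}  orig:{}
  T[1,2] 'ac' = {A}

Original NTs in T[1,2] deriving "ac": ["A"]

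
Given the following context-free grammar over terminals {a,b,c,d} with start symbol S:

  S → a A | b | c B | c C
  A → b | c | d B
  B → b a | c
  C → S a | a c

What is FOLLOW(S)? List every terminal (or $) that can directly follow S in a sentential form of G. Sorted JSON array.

Compute FIRST by fixpoint:
round 1:
  A via A→b: +{b}
  A via A→c: +{c}
  A via A→d B: +{d}
  B via B→b a: +{b}
  B via B→c: +{c}
  C via C→a c: +{a}
  S via S→a A: +{a}
  S via S→b: +{b}
  S via S→c B: +{c}
  FIRST(S)={a,b,c}  FIRST(A)={b,c,d}  FIRST(B)={b,c}  FIRST(C)={a}
round 2:
  C via C→S a: +{b,c}
  FIRST(S)={a,b,c}  FIRST(A)={b,c,d}  FIRST(B)={b,c}  FIRST(C)={a,b,c}
round 3: (stable)
  FIRST(S)={a,b,c}  FIRST(A)={b,c,d}  FIRST(B)={b,c}  FIRST(C)={a,b,c}

FOLLOW iteration:
seed FOLLOW(S) with $
[1]
  C→S a: FOLLOW(S) ⊇ FIRST(a) = {a}; new: +{a}
  S→a A: FOLLOW(A) ⊇ FOLLOW(S) ⊇ {$,a}; new: +{$,a}
  S→c B: FOLLOW(B) ⊇ FOLLOW(S) ⊇ {$,a}; new: +{$,a}
  S→c C: FOLLOW(C) ⊇ FOLLOW(S) ⊇ {$,a}; new: +{$,a}
  FOLLOW(S)={$,a}  FOLLOW(A)={$,a}  FOLLOW(B)={$,a}  FOLLOW(C)={$,a}
[2] (stable)
  FOLLOW(S)={$,a}  FOLLOW(A)={$,a}  FOLLOW(B)={$,a}  FOLLOW(C)={$,a}

FOLLOW(S) = ["$", "a"]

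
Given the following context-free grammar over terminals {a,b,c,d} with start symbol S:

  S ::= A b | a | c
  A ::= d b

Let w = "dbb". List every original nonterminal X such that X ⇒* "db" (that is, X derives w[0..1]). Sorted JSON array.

CNF form of G:
  S -> A T1 | a | c
  A -> T0 T1
  T0 -> d
  T1 -> b

CYK table (by increasing span) (cells [i..j] with 0 ≤ i ≤ j ≤ 1 only):
  cell(0,0) d: {T0}  orig:{}
  cell(1,1) b: {T1}  orig:{}
  cell(0,1) db: {A}

Original NTs in T[0,1] deriving "db": ["A"]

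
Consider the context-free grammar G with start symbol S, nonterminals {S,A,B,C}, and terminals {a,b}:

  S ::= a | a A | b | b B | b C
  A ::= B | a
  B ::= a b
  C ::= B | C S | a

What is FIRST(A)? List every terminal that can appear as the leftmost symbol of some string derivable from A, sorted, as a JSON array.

FIRST sets, iterate to fixpoint:
iter 1:
  A via A→a: +{a}
  B via B→a b: +{a}
  C via C→B: +{a}
  S via S→a: +{a}
  S via S→b: +{b}
  FIRST[S]={a,b}  FIRST[A]={a}  FIRST[B]={a}  FIRST[C]={a}
iter 2: done
  FIRST[S]={a,b}  FIRST[A]={a}  FIRST[B]={a}  FIRST[C]={a}

FIRST(A) = ["a"]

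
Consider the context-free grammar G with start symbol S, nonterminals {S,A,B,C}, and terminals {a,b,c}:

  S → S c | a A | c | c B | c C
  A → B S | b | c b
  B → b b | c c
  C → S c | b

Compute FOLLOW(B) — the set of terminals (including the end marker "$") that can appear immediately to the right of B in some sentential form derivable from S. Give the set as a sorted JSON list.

Compute FIRST by fixpoint:
pass 1:
  A via A→b: +{b}
  A via A→c b: +{c}
  B via B→b b: +{b}
  B via B→c c: +{c}
  C via C→b: +{b}
  S via S→a A: +{a}
  S via S→c: +{c}
  S: {a,c}  A: {b,c}  B: {b,c}  C: {b}
pass 2:
  C via C→S c: +{a,c}
  S: {a,c}  A: {b,c}  B: {b,c}  C: {a,b,c}
pass 3: (stable)
  S: {a,c}  A: {b,c}  B: {b,c}  C: {a,b,c}

Compute FOLLOW by fixpoint:
FOLLOW(S) := {$}
round 1:
  A→B S: FOLLOW(B) ⊇ FIRST(S) = {a,c}; new: +{a,c}
  C→S c: FOLLOW(S) ⊇ FIRST(c) = {c}; new: +{c}
  S→a A: FOLLOW(A) ⊇ FOLLOW(S) ⊇ {$,c}; new: +{$,c}
  S→c B: FOLLOW(B) ⊇ FOLLOW(S) ⊇ {$,c}; new: +{$}
  S→c C: FOLLOW(C) ⊇ FOLLOW(S) ⊇ {$,c}; new: +{$,c}
  FOLLOW[S]={$,c}  FOLLOW[A]={$,c}  FOLLOW[B]={$,a,c}  FOLLOW[C]={$,c}
round 2: — fixpoint
  FOLLOW[S]={$,c}  FOLLOW[A]={$,c}  FOLLOW[B]={$,a,c}  FOLLOW[C]={$,c}

FOLLOW(B) = ["$", "a", "c"]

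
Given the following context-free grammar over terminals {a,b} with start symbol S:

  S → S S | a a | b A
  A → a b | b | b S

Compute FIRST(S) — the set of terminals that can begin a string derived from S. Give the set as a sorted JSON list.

FIRST sets, iterate to fixpoint:
pass 1:
  A via A→a b: +{a}
  A via A→b: +{b}
  S via S→a a: +{a}
  S via S→b A: +{b}
  FIRST[S]={a,b}  FIRST[A]={a,b}
pass 2: done
  FIRST[S]={a,b}  FIRST[A]={a,b}

FIRST(S) = ["a", "b"]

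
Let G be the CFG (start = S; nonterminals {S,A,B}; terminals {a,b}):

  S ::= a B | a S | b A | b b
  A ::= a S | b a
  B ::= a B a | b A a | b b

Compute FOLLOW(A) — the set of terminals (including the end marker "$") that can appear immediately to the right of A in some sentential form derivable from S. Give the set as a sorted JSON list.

Compute FIRST by fixpoint:
round 1:
  A via A→a S: +{a}
  A via A→b a: +{b}
  B via B→a B a: +{a}
  B via B→b A a: +{b}
  S via S→a B: +{a}
  S via S→b A: +{b}
  S: {a,b}  A: {a,b}  B: {a,b}
round 2: — fixpoint
  S: {a,b}  A: {a,b}  B: {a,b}

Compute FOLLOW by fixpoint:
seed FOLLOW(S) with $
iter 1:
  B→a B a: FOLLOW(B) ⊇ FIRST(a) = {a}; new: +{a}
  B→b A a: FOLLOW(A) ⊇ FIRST(a) = {a}; new: +{a}
  S→a B: FOLLOW(B) ⊇ FOLLOW(S) ⊇ {$}; new: +{$}
  S→b A: FOLLOW(A) ⊇ FOLLOW(S) ⊇ {$}; new: +{$}
  S: {$}  A: {$,a}  B: {$,a}
iter 2:
  A→a S: FOLLOW(S) ⊇ FOLLOW(A) ⊇ {$,a}; new: +{a}
  S: {$,a}  A: {$,a}  B: {$,a}
iter 3: done
  S: {$,a}  A: {$,a}  B: {$,a}

FOLLOW(A) = ["$", "a"]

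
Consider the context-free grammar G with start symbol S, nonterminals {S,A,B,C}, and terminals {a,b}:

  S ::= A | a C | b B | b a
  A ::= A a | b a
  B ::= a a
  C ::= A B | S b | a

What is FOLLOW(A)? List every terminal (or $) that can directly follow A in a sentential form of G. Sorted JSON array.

FIRST sets, iterate to fixpoint:
[1]
  A via A→b a: +{b}
  B via B→a a: +{a}
  C via C→A B: +{b}
  C via C→a: +{a}
  S via S→A: +{b}
  S via S→a C: +{a}
  FIRST(S)={a,b}  FIRST(A)={b}  FIRST(B)={a}  FIRST(C)={a,b}
[2] done
  FIRST(S)={a,b}  FIRST(A)={b}  FIRST(B)={a}  FIRST(C)={a,b}

FOLLOW iteration:
seed FOLLOW(S) with $
iter 1:
  A→A a: FOLLOW(A) ⊇ FIRST(a) = {a}; new: +{a}
  C→S b: FOLLOW(S) ⊇ FIRST(b) = {b}; new: +{b}
  S→A: FOLLOW(A) ⊇ FOLLOW(S) ⊇ {$,b}; new: +{$,b}
  S→a C: FOLLOW(C) ⊇ FOLLOW(S) ⊇ {$,b}; new: +{$,b}
  S→b B: FOLLOW(B) ⊇ FOLLOW(S) ⊇ {$,b}; new: +{$,b}
  FOLLOW[S]={$,b}  FOLLOW[A]={$,a,b}  FOLLOW[B]={$,b}  FOLLOW[C]={$,b}
iter 2: — fixpoint
  FOLLOW[S]={$,b}  FOLLOW[A]={$,a,b}  FOLLOW[B]={$,b}  FOLLOW[C]={$,b}

FOLLOW(A) = ["$", "a", "b"]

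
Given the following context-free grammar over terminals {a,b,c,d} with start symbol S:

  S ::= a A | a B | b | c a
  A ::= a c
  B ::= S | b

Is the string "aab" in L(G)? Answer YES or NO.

Convert to CNF:
  S -> T0 A | T0 B | T1 T0 | b
  A -> T0 T1
  B -> T0 A | T0 B | T1 T0 | b
  T0 -> a
  T1 -> c

CYK table (by increasing span):
  T[0,0] 'a' = {T0}  orig:{}
  T[1,1] 'a' = {T0}  orig:{}
  T[2,2] 'b' = {B,S}
  T[0,1] 'aa' = ∅
  T[1,2] 'ab' = {B,S}
  T[0,2] 'aab' = {B,S}

S ∈ T[0,2] ⇒ YES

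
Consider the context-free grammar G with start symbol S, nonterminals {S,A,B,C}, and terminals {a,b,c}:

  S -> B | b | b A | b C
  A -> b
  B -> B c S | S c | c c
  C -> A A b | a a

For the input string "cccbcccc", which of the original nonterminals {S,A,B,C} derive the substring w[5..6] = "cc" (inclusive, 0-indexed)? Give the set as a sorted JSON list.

CNF form of G:
  S -> B X5 | S T0 | T0 T0 | T1 A | T1 C | b
  A -> b
  B -> B X3 | S T0 | T0 T0
  C -> A X4 | T2 T2
  T0 -> c
  T1 -> b
  T2 -> a
  X3 -> T0 S
  X4 -> A T1
  X5 -> T0 S

CYK fill — only the sub-triangle for w[5..6]:
  cell(5,5) c: {T0}  orig:{}
  cell(6,6) c: {T0}  orig:{}
  cell(5,6) cc: {B,S}

Original NTs in T[5,6] deriving "cc": ["B", "S"]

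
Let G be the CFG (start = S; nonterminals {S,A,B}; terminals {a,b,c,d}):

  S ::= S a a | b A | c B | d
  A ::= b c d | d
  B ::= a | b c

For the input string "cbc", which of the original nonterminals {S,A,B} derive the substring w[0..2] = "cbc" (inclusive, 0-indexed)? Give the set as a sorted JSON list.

Convert to CNF:
  S -> S X5 | T0 A | T1 B | d
  A -> T0 X4 | d
  B -> T0 T1 | a
  T0 -> b
  T1 -> c
  T2 -> d
  T3 -> a
  X4 -> T1 T2
  X5 -> T3 T3

CYK table (by increasing span) — only the sub-triangle for w[0..2]:
  cell(0,0) c: {T1}  orig:{}
  cell(1,1) b: {T0}  orig:{}
  cell(2,2) c: {T1}  orig:{}
  cell(0,1) cb: ∅
  cell(1,2) bc: {B}
  cell(0,2) cbc: {S}

Original NTs in T[0,2] deriving "cbc": ["S"]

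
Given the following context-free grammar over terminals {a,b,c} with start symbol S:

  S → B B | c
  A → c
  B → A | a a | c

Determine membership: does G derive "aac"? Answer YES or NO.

Convert to CNF:
  S -> B B | c
  A -> c
  B -> T0 T0 | c
  T0 -> a

CYK fill:
  [0..0]={T0}  "a"  orig:{}
  [1..1]={T0}  "a"  orig:{}
  [2..2]={A,B,S}  "c"
  [0..1]={B}  "aa"
  [1..2]=∅  "ac"
  [0..2]={S}  "aac"

S ∈ T[0,2] ⇒ YES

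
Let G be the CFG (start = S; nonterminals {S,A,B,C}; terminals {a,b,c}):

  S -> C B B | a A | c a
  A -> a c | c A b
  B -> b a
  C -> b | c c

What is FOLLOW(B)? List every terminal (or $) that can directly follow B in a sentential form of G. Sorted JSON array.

FIRST iteration:
pass 1:
  A via A→a c: +{a}
  A via A→c A b: +{c}
  B via B→b a: +{b}
  C via C→b: +{b}
  C via C→c c: +{c}
  S via S→C B B: +{b,c}
  S via S→a A: +{a}
  S: {a,b,c}  A: {a,c}  B: {b}  C: {b,c}
pass 2: (stable)
  S: {a,b,c}  A: {a,c}  B: {b}  C: {b,c}

Compute FOLLOW by fixpoint:
FOLLOW(S) := {$}
round 1:
  A→c A b: FOLLOW(A) ⊇ FIRST(b) = {b}; new: +{b}
  S→C B B: FOLLOW(C) ⊇ FIRST(B) = {b}; new: +{b}
  S→C B B: FOLLOW(B) ⊇ FIRST(B) = {b}; new: +{b}
  S→C B B: FOLLOW(B) ⊇ FOLLOW(S) ⊇ {$}; new: +{$}
  S→a A: FOLLOW(A) ⊇ FOLLOW(S) ⊇ {$}; new: +{$}
  FOLLOW[S]={$}  FOLLOW[A]={$,b}  FOLLOW[B]={$,b}  FOLLOW[C]={b}
round 2: — fixpoint
  FOLLOW[S]={$}  FOLLOW[A]={$,b}  FOLLOW[B]={$,b}  FOLLOW[C]={b}

FOLLOW(B) = ["$", "b"]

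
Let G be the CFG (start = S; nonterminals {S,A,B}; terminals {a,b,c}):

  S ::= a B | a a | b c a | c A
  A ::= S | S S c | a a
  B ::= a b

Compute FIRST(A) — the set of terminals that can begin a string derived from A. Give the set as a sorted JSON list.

Compute FIRST by fixpoint:
iter 1:
  A via A→a a: +{a}
  B via B→a b: +{a}
  S via S→a B: +{a}
  S via S→b c a: +{b}
  S via S→c A: +{c}
  S: {a,b,c}  A: {a}  B: {a}
iter 2:
  A via A→S: +{b,c}
  S: {a,b,c}  A: {a,b,c}  B: {a}
iter 3: — fixpoint
  S: {a,b,c}  A: {a,b,c}  B: {a}

FIRST(A) = ["a", "b", "c"]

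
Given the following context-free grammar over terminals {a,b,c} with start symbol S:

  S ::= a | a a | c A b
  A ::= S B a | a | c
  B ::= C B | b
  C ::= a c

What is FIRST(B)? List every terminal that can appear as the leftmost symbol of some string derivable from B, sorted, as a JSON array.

FIRST iteration:
[1]
  A via A→a: +{a}
  A via A→c: +{c}
  B via B→b: +{b}
  C via C→a c: +{a}
  S via S→a: +{a}
  S via S→c A b: +{c}
  FIRST[S]={a,c}  FIRST[A]={a,c}  FIRST[B]={b}  FIRST[C]={a}
[2]
  B via B→C B: +{a}
  FIRST[S]={a,c}  FIRST[A]={a,c}  FIRST[B]={a,b}  FIRST[C]={a}
[3] (no change)
  FIRST[S]={a,c}  FIRST[A]={a,c}  FIRST[B]={a,b}  FIRST[C]={a}

FIRST(B) = ["a", "b"]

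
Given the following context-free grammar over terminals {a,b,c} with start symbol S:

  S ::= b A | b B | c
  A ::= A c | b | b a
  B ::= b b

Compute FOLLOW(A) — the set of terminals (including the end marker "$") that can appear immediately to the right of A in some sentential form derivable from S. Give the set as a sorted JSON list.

FIRST iteration:
pass 1:
  A via A→b: +{b}
  B via B→b b: +{b}
  S via S→b A: +{b}
  S via S→c: +{c}
  FIRST[S]={b,c}  FIRST[A]={b}  FIRST[B]={b}
pass 2: — fixpoint
  FIRST[S]={b,c}  FIRST[A]={b}  FIRST[B]={b}

FOLLOW sets:
initialize: $ ∈ FOLLOW(S)
iter 1:
  A→A c: FOLLOW(A) ⊇ FIRST(c) = {c}; new: +{c}
  S→b A: FOLLOW(A) ⊇ FOLLOW(S) ⊇ {$}; new: +{$}
  S→b B: FOLLOW(B) ⊇ FOLLOW(S) ⊇ {$}; new: +{$}
  S: {$}  A: {$,c}  B: {$}
iter 2: (no change)
  S: {$}  A: {$,c}  B: {$}

FOLLOW(A) = ["$", "c"]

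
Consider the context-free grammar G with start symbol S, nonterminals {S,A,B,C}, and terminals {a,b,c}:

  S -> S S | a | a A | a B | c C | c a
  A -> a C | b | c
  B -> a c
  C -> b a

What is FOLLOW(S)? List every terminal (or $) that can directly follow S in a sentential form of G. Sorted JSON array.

FIRST sets, iterate to fixpoint:
round 1:
  A via A→a C: +{a}
  A via A→b: +{b}
  A via A→c: +{c}
  B via B→a c: +{a}
  C via C→b a: +{b}
  S via S→a: +{a}
  S via S→c C: +{c}
  FIRST[S]={a,c}  FIRST[A]={a,b,c}  FIRST[B]={a}  FIRST[C]={b}
round 2: (stable)
  FIRST[S]={a,c}  FIRST[A]={a,b,c}  FIRST[B]={a}  FIRST[C]={b}

Compute FOLLOW by fixpoint:
seed FOLLOW(S) with $
pass 1:
  S→S S: FOLLOW(S) ⊇ FIRST(S) = {a,c}; new: +{a,c}
  S→a A: FOLLOW(A) ⊇ FOLLOW(S) ⊇ {$,a,c}; new: +{$,a,c}
  S→a B: FOLLOW(B) ⊇ FOLLOW(S) ⊇ {$,a,c}; new: +{$,a,c}
  S→c C: FOLLOW(C) ⊇ FOLLOW(S) ⊇ {$,a,c}; new: +{$,a,c}
  FOLLOW[S]={$,a,c}  FOLLOW[A]={$,a,c}  FOLLOW[B]={$,a,c}  FOLLOW[C]={$,a,c}
pass 2: (stable)
  FOLLOW[S]={$,a,c}  FOLLOW[A]={$,a,c}  FOLLOW[B]={$,a,c}  FOLLOW[C]={$,a,c}

FOLLOW(S) = ["$", "a", "c"]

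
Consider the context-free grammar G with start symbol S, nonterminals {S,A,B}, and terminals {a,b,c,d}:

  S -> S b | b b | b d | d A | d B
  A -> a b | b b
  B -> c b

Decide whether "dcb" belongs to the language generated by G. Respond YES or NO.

CNF form of G:
  S -> S T1 | T1 T1 | T1 T3 | T3 A | T3 B
  A -> T0 T1 | T1 T1
  B -> T2 T1
  T0 -> a
  T1 -> b
  T2 -> c
  T3 -> d

CYK table (by increasing span):
  cell(0,0) d: {T3}  orig:{}
  cell(1,1) c: {T2}  orig:{}
  cell(2,2) b: {T1}  orig:{}
  cell(0,1) dc: ∅
  cell(1,2) cb: {B}
  cell(0,2) dcb: {S}

S ∈ T[0,2] ⇒ YES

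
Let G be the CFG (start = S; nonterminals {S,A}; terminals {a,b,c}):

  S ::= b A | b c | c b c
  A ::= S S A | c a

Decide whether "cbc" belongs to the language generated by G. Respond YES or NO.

CNF form of G:
  S -> T0 X4 | T2 A | T2 T0
  A -> S X3 | T0 T1
  T0 -> c
  T1 -> a
  T2 -> b
  X3 -> S A
  X4 -> T2 T0

CYK table (by increasing span):
  [0..0]={T0}  "c"  orig:{}
  [1..1]={T2}  "b"  orig:{}
  [2..2]={T0}  "c"  orig:{}
  [0..1]=∅  "cb"
  [1..2]={S,X4}  "bc"  orig:{S}
  [0..2]={S}  "cbc"

S ∈ T[0,2] ⇒ YES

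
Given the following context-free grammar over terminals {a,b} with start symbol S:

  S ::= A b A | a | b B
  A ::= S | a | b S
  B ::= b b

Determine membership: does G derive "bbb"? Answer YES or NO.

CNF form of G:
  S -> A X2 | T0 B | a
  A -> A X1 | T0 B | T0 S | a
  B -> T0 T0
  T0 -> b
  X1 -> T0 A
  X2 -> T0 A

Fill CYK table bottom-up:
  cell(0,0) b: {T0}  orig:{}
  cell(1,1) b: {T0}  orig:{}
  cell(2,2) b: {T0}  orig:{}
  cell(0,1) bb: {B}
  cell(1,2) bb: {B}
  cell(0,2) bbb: {A,S}

S ∈ T[0,2] ⇒ YES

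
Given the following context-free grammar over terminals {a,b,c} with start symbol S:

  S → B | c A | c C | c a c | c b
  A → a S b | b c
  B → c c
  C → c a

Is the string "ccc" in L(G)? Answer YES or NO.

CNF form of G:
  S -> T2 A | T2 C | T2 T1 | T2 T2 | T2 X4
  A -> T0 X3 | T1 T2
  B -> T2 T2
  C -> T2 T0
  T0 -> a
  T1 -> b
  T2 -> c
  X3 -> S T1
  X4 -> T0 T2

CYK table (by increasing span):
  cell(0,0) c: {T2}  orig:{}
  cell(1,1) c: {T2}  orig:{}
  cell(2,2) c: {T2}  orig:{}
  cell(0,1) cc: {B,S}
  cell(1,2) cc: {B,S}
  cell(0,2) ccc: ∅

S ∉ T[0,2] ⇒ NO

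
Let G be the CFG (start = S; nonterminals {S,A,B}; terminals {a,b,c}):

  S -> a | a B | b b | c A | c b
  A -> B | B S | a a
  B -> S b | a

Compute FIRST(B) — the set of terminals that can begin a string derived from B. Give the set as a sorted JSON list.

Compute FIRST by fixpoint:
[1]
  A via A→a a: +{a}
  B via B→a: +{a}
  S via S→a: +{a}
  S via S→b b: +{b}
  S via S→c A: +{c}
  FIRST(S)={a,b,c}  FIRST(A)={a}  FIRST(B)={a}
[2]
  B via B→S b: +{b,c}
  FIRST(S)={a,b,c}  FIRST(A)={a}  FIRST(B)={a,b,c}
[3]
  A via A→B: +{b,c}
  FIRST(S)={a,b,c}  FIRST(A)={a,b,c}  FIRST(B)={a,b,c}
[4] (stable)
  FIRST(S)={a,b,c}  FIRST(A)={a,b,c}  FIRST(B)={a,b,c}

FIRST(B) = ["a", "b", "c"]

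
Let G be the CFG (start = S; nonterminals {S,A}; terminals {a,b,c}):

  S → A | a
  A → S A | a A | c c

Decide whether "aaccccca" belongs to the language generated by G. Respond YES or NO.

Convert to CNF:
  S -> S A | T0 A | T1 T1 | a
  A -> S A | T0 A | T1 T1
  T0 -> a
  T1 -> c

Fill CYK table bottom-up:
  T[0,0] 'a' = {S,T0}  orig:{S}
  T[1,1] 'a' = {S,T0}  orig:{S}
  T[2,2] 'c' = {T1}  orig:{}
  T[3,3] 'c' = {T1}  orig:{}
  T[4,4] 'c' = {T1}  orig:{}
  T[5,5] 'c' = {T1}  orig:{}
  T[6,6] 'c' = {T1}  orig:{}
  T[7,7] 'a' = {S,T0}  orig:{S}
  T[0,1] 'aa' = ∅
  T[1,2] 'ac' = ∅
  T[2,3] 'cc' = {A,S}
  T[3,4] 'cc' = {A,S}
  T[4,5] 'cc' = {A,S}
  T[5,6] 'cc' = {A,S}
  T[6,7] 'ca' = ∅
  T[0,2] 'aac' = ∅
  T[1,3] 'acc' = {A,S}
  T[2,4] 'ccc' = ∅
  T[3,5] 'ccc' = ∅
  T[4,6] 'ccc' = ∅
  T[5,7] 'cca' = ∅
  T[0,3] 'aacc' = {A,S}
  T[1,4] 'accc' = ∅
  T[2,5] 'cccc' = {A,S}
  T[3,6] 'cccc' = {A,S}
  T[4,7] 'ccca' = ∅
  T[0,4] 'aaccc' = ∅
  T[1,5] 'acccc' = {A,S}
  T[2,6] 'ccccc' = ∅
  T[3,7] 'cccca' = ∅
  T[0,5] 'aacccc' = {A,S}
  T[1,6] 'accccc' = ∅
  T[2,7] 'ccccca' = ∅
  T[0,6] 'aaccccc' = ∅
  T[1,7] 'accccca' = ∅
  T[0,7] 'aaccccca' = ∅

S ∉ T[0,7] ⇒ NO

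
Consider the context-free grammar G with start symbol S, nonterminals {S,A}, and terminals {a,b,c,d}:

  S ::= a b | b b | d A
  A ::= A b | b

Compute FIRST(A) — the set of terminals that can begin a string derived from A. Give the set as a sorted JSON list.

Compute FIRST by fixpoint:
pass 1:
  A via A→b: +{b}
  S via S→a b: +{a}
  S via S→b b: +{b}
  S via S→d A: +{d}
  FIRST(S)={a,b,d}  FIRST(A)={b}
pass 2: (no change)
  FIRST(S)={a,b,d}  FIRST(A)={b}

FIRST(A) = ["b"]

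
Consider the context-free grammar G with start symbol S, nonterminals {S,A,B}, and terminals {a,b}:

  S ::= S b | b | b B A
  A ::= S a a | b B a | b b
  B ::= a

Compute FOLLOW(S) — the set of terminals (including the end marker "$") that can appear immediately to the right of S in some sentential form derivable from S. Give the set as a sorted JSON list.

FIRST sets, iterate to fixpoint:
pass 1:
  A via A→b B a: +{b}
  B via B→a: +{a}
  S via S→b: +{b}
  S: {b}  A: {b}  B: {a}
pass 2: done
  S: {b}  A: {b}  B: {a}

FOLLOW iteration:
seed FOLLOW(S) with $
[1]
  A→S a a: FOLLOW(S) ⊇ FIRST(a) = {a}; new: +{a}
  A→b B a: FOLLOW(B) ⊇ FIRST(a) = {a}; new: +{a}
  S→S b: FOLLOW(S) ⊇ FIRST(b) = {b}; new: +{b}
  S→b B A: FOLLOW(B) ⊇ FIRST(A) = {b}; new: +{b}
  S→b B A: FOLLOW(A) ⊇ FOLLOW(S) ⊇ {$,a,b}; new: +{$,a,b}
  FOLLOW[S]={$,a,b}  FOLLOW[A]={$,a,b}  FOLLOW[B]={a,b}
[2] — fixpoint
  FOLLOW[S]={$,a,b}  FOLLOW[A]={$,a,b}  FOLLOW[B]={a,b}

FOLLOW(S) = ["$", "a", "b"]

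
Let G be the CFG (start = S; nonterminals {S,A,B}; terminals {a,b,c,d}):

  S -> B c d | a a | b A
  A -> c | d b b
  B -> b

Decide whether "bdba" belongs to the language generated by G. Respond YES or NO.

Convert to CNF:
  S -> B X5 | T1 A | T3 T3
  A -> T0 X4 | c
  B -> b
  T0 -> d
  T1 -> b
  T2 -> c
  T3 -> a
  X4 -> T1 T1
  X5 -> T2 T0

CYK fill:
  cell(0,0) b: {B,T1}  orig:{B}
  cell(1,1) d: {T0}  orig:{}
  cell(2,2) b: {B,T1}  orig:{B}
  cell(3,3) a: {T3}  orig:{}
  cell(0,1) bd: ∅
  cell(1,2) db: ∅
  cell(2,3) ba: ∅
  cell(0,2) bdb: ∅
  cell(1,3) dba: ∅
  cell(0,3) bdba: ∅

S ∉ T[0,3] ⇒ NO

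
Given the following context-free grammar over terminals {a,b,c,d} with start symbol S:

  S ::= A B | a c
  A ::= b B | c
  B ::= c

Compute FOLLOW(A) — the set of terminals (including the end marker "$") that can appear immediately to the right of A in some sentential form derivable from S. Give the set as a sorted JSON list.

FIRST iteration:
iter 1:
  A via A→b B: +{b}
  A via A→c: +{c}
  B via B→c: +{c}
  S via S→A B: +{b,c}
  S via S→a c: +{a}
  FIRST(S)={a,b,c}  FIRST(A)={b,c}  FIRST(B)={c}
iter 2: done
  FIRST(S)={a,b,c}  FIRST(A)={b,c}  FIRST(B)={c}

FOLLOW iteration:
FOLLOW(S) := {$}
round 1:
  S→A B: FOLLOW(A) ⊇ FIRST(B) = {c}; new: +{c}
  S→A B: FOLLOW(B) ⊇ FOLLOW(S) ⊇ {$}; new: +{$}
  FOLLOW[S]={$}  FOLLOW[A]={c}  FOLLOW[B]={$}
round 2:
  A→b B: FOLLOW(B) ⊇ FOLLOW(A) ⊇ {c}; new: +{c}
  FOLLOW[S]={$}  FOLLOW[A]={c}  FOLLOW[B]={$,c}
round 3: done
  FOLLOW[S]={$}  FOLLOW[A]={c}  FOLLOW[B]={$,c}

FOLLOW(A) = ["c"]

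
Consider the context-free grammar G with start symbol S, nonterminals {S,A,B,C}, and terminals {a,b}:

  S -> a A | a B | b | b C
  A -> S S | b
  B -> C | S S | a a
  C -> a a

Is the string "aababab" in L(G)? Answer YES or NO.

CNF form of G:
  S -> T0 A | T0 B | T1 C | b
  A -> S S | b
  B -> S S | T0 T0
  C -> T0 T0
  T0 -> a
  T1 -> b

Fill CYK table bottom-up:
  cell(0,0) a: {T0}  orig:{}
  cell(1,1) a: {T0}  orig:{}
  cell(2,2) b: {A,S,T1}  orig:{A,S}
  cell(3,3) a: {T0}  orig:{}
  cell(4,4) b: {A,S,T1}  orig:{A,S}
  cell(5,5) a: {T0}  orig:{}
  cell(6,6) b: {A,S,T1}  orig:{A,S}
  cell(0,1) aa: {B,C}
  cell(1,2) ab: {S}
  cell(2,3) ba: ∅
  cell(3,4) ab: {S}
  cell(4,5) ba: ∅
  cell(5,6) ab: {S}
  cell(0,2) aab: ∅
  cell(1,3) aba: ∅
  cell(2,4) bab: {A,B}
  cell(3,5) aba: ∅
  cell(4,6) bab: {A,B}
  cell(0,3) aaba: ∅
  cell(1,4) abab: {A,B,S}
  cell(2,5) baba: ∅
  cell(3,6) abab: {A,B,S}
  cell(0,4) aabab: {S}
  cell(1,5) ababa: ∅
  cell(2,6) babab: {A,B}
  cell(0,5) aababa: ∅
  cell(1,6) ababab: {A,B,S}
  cell(0,6) aababab: {A,B,S}

S ∈ T[0,6] ⇒ YES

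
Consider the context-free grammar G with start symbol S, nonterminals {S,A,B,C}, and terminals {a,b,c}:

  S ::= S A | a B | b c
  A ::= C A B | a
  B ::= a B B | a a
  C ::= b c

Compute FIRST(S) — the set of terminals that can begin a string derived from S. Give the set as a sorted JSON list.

FIRST sets, iterate to fixpoint:
pass 1:
  A via A→a: +{a}
  B via B→a B B: +{a}
  C via C→b c: +{b}
  S via S→a B: +{a}
  S via S→b c: +{b}
  FIRST(S)={a,b}  FIRST(A)={a}  FIRST(B)={a}  FIRST(C)={b}
pass 2:
  A via A→C A B: +{b}
  FIRST(S)={a,b}  FIRST(A)={a,b}  FIRST(B)={a}  FIRST(C)={b}
pass 3: (stable)
  FIRST(S)={a,b}  FIRST(A)={a,b}  FIRST(B)={a}  FIRST(C)={b}

FIRST(S) = ["a", "b"]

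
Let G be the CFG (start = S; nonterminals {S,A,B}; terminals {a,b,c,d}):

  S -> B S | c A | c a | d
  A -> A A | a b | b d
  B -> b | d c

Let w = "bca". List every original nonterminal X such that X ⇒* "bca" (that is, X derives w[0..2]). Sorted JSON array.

Convert to CNF:
  S -> B S | T3 A | T3 T0 | d
  A -> A A | T0 T1 | T1 T2
  B -> T2 T3 | b
  T0 -> a
  T1 -> b
  T2 -> d
  T3 -> c

CYK fill, restricted to cells inside w[0..2]:
  T[0,0] 'b' = {B,T1}  orig:{B}
  T[1,1] 'c' = {T3}  orig:{}
  T[2,2] 'a' = {T0}  orig:{}
  T[0,1] 'bc' = ∅
  T[1,2] 'ca' = {S}
  T[0,2] 'bca' = {S}

Original NTs in T[0,2] deriving "bca": ["S"]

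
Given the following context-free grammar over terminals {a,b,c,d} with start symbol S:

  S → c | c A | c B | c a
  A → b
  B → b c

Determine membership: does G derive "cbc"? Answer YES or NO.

Convert to CNF:
  S -> T1 A | T1 B | T1 T2 | c
  A -> b
  B -> T0 T1
  T0 -> b
  T1 -> c
  T2 -> a

Fill CYK table bottom-up:
  [0..0]={S,T1}  "c"  orig:{S}
  [1..1]={A,T0}  "b"  orig:{A}
  [2..2]={S,T1}  "c"  orig:{S}
  [0..1]={S}  "cb"
  [1..2]={B}  "bc"
  [0..2]={S}  "cbc"

S ∈ T[0,2] ⇒ YES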